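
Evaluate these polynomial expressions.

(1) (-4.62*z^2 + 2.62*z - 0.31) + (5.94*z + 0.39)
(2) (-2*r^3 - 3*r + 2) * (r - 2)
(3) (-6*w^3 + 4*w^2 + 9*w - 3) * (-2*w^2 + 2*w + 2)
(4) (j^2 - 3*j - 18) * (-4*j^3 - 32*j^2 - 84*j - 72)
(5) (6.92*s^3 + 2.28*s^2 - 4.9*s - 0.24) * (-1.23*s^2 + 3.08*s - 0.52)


(1) = -4.62*z^2 + 8.56*z + 0.08
(2) = -2*r^4 + 4*r^3 - 3*r^2 + 8*r - 4
(3) = 12*w^5 - 20*w^4 - 22*w^3 + 32*w^2 + 12*w - 6
(4) = -4*j^5 - 20*j^4 + 84*j^3 + 756*j^2 + 1728*j + 1296
(5) = -8.5116*s^5 + 18.5092*s^4 + 9.451*s^3 - 15.9824*s^2 + 1.8088*s + 0.1248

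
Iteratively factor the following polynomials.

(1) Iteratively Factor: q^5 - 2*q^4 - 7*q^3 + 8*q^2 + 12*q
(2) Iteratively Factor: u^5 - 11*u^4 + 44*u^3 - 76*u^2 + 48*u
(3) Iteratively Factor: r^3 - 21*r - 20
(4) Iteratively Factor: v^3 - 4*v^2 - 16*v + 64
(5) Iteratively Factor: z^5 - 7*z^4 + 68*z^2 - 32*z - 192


(1) = (q + 2)*(q^4 - 4*q^3 + q^2 + 6*q) = (q - 3)*(q + 2)*(q^3 - q^2 - 2*q) = (q - 3)*(q - 2)*(q + 2)*(q^2 + q) = (q - 3)*(q - 2)*(q + 1)*(q + 2)*(q)
(2) = (u - 4)*(u^4 - 7*u^3 + 16*u^2 - 12*u) = (u - 4)*(u - 3)*(u^3 - 4*u^2 + 4*u) = u*(u - 4)*(u - 3)*(u^2 - 4*u + 4) = u*(u - 4)*(u - 3)*(u - 2)*(u - 2)
(3) = (r + 1)*(r^2 - r - 20) = (r + 1)*(r + 4)*(r - 5)
(4) = (v - 4)*(v^2 - 16) = (v - 4)^2*(v + 4)
(5) = (z - 4)*(z^4 - 3*z^3 - 12*z^2 + 20*z + 48) = (z - 4)*(z - 3)*(z^3 - 12*z - 16) = (z - 4)^2*(z - 3)*(z^2 + 4*z + 4) = (z - 4)^2*(z - 3)*(z + 2)*(z + 2)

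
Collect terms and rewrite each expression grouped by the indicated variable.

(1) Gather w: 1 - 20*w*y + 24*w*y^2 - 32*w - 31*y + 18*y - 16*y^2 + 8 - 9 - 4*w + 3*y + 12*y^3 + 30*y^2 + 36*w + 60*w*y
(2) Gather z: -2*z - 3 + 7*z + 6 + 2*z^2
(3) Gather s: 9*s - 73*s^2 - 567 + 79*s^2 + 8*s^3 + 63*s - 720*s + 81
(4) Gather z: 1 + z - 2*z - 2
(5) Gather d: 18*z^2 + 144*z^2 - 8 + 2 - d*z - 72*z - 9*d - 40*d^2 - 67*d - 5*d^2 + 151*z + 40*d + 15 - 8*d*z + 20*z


(1) = w*(24*y^2 + 40*y) + 12*y^3 + 14*y^2 - 10*y
(2) = 2*z^2 + 5*z + 3
(3) = 8*s^3 + 6*s^2 - 648*s - 486
(4) = -z - 1
(5) = -45*d^2 + d*(-9*z - 36) + 162*z^2 + 99*z + 9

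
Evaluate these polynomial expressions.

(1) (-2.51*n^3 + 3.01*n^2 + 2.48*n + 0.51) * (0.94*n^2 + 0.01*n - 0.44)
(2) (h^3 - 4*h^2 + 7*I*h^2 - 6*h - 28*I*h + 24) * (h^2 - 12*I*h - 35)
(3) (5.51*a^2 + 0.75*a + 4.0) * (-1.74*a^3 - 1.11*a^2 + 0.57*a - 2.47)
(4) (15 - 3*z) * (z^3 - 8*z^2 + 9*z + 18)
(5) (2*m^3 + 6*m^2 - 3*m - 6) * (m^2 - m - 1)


(1) = -2.3594*n^5 + 2.8043*n^4 + 3.4657*n^3 - 0.8202*n^2 - 1.0861*n - 0.2244
(2) = h^5 - 4*h^4 - 5*I*h^4 + 43*h^3 + 20*I*h^3 - 172*h^2 - 173*I*h^2 + 210*h + 692*I*h - 840
(3) = -9.5874*a^5 - 7.4211*a^4 - 4.6518*a^3 - 17.6222*a^2 + 0.4275*a - 9.88
(4) = -3*z^4 + 39*z^3 - 147*z^2 + 81*z + 270
(5) = 2*m^5 + 4*m^4 - 11*m^3 - 9*m^2 + 9*m + 6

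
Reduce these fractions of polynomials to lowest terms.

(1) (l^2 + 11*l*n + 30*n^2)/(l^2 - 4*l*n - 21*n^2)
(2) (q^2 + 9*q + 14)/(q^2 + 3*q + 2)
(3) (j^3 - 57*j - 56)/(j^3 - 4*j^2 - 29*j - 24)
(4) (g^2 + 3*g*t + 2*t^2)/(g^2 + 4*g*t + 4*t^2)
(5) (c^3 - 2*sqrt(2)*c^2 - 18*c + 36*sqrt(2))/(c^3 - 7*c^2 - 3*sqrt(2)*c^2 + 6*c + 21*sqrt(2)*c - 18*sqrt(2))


(1) = (l^2 + 11*l*n + 30*n^2)/(l^2 - 4*l*n - 21*n^2)
(2) = (q + 7)/(q + 1)
(3) = (j + 7)/(j + 3)
(4) = (g + t)/(g + 2*t)
(5) = (c^2 + sqrt(2)*c - 12)/(c^2 - 7*c + 6)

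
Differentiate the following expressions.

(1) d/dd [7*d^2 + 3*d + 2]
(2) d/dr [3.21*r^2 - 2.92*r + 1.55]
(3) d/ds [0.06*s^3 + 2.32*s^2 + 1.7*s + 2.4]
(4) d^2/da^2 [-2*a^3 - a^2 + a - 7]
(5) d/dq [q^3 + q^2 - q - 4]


(1) = 14*d + 3
(2) = 6.42*r - 2.92
(3) = 0.18*s^2 + 4.64*s + 1.7
(4) = -12*a - 2
(5) = 3*q^2 + 2*q - 1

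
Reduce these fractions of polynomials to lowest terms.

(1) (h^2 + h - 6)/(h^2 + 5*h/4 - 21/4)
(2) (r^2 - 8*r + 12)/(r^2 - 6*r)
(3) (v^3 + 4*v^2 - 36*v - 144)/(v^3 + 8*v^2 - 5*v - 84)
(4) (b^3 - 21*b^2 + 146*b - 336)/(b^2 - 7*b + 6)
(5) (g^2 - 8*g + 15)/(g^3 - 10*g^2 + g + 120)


(1) = (4*h - 8)/(4*h - 7)
(2) = (r - 2)/r
(3) = (v^2 - 36)/(v^2 + 4*v - 21)
(4) = (b^2 - 15*b + 56)/(b - 1)
(5) = (g - 3)/(g^2 - 5*g - 24)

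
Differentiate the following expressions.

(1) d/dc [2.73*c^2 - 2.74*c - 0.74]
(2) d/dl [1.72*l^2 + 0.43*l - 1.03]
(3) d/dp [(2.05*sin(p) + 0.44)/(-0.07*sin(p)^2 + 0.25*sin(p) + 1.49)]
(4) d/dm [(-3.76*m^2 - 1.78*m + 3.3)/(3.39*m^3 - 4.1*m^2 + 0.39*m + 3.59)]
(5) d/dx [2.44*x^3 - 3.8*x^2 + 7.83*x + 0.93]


(1) = 5.46*c - 2.74
(2) = 3.44*l + 0.43
(3) = (0.1435*sin(p)^2 + 0.0616*sin(p) + 2.9445)*cos(p)/(0.0049*sin(p)^4 - 0.035*sin(p)^3 - 0.1461*sin(p)^2 + 0.745*sin(p) + 2.2201)
(4) = (12.7464*m^4 + 12.0684*m^3 - 42.3254*m^2 + 0.0632*m - 7.6772)/(11.4921*m^6 - 27.798*m^5 + 19.4542*m^4 + 21.1422*m^3 - 29.2859*m^2 + 2.8002*m + 12.8881)
(5) = 7.32*x^2 - 7.6*x + 7.83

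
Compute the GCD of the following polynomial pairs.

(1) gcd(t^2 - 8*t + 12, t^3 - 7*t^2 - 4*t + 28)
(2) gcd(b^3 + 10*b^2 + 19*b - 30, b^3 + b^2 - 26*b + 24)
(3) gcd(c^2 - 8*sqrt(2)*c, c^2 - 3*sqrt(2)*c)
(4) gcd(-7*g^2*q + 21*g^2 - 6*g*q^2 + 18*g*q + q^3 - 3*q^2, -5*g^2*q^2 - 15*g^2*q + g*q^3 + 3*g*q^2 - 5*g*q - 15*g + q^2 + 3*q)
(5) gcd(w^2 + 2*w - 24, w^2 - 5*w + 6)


(1) = gcd((t - 6)*(t - 2), (t - 7)*(t - 2)*(t + 2)) = t - 2
(2) = b^2 + 5*b - 6
(3) = gcd(c*(c - 8*sqrt(2)), c*(c - 3*sqrt(2))) = c
(4) = gcd((-7*g + q)*(g + q)*(q - 3), (-5*g + q)*(q + 3)*(g*q + 1)) = 1
(5) = gcd((w - 4)*(w + 6), (w - 3)*(w - 2)) = 1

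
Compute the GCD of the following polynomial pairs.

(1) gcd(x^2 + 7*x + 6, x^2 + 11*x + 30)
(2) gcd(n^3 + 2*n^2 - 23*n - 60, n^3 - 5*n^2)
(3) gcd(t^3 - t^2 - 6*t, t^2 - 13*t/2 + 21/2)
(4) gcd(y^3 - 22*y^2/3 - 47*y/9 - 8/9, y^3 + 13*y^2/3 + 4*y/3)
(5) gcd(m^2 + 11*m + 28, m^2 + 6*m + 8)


(1) = x + 6
(2) = n - 5
(3) = t - 3
(4) = y + 1/3
(5) = m + 4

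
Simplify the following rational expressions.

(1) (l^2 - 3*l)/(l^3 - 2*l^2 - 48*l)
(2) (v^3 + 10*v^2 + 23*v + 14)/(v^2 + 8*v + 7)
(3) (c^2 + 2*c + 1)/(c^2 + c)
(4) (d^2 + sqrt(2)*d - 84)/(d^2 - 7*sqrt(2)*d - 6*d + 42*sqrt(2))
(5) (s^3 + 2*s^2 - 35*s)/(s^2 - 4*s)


(1) = (l - 3)/(l^2 - 2*l - 48)
(2) = v + 2
(3) = (c + 1)/c
(4) = (d^2 + sqrt(2)*d - 84)/(d^2 + d*(-7*sqrt(2) - 6) + 42*sqrt(2))
(5) = (s^2 + 2*s - 35)/(s - 4)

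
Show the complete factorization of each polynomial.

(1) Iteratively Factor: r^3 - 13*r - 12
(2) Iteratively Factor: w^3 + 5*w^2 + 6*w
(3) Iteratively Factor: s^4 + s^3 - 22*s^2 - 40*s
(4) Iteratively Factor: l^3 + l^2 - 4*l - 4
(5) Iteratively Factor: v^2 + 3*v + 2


(1) = (r - 4)*(r^2 + 4*r + 3) = (r - 4)*(r + 1)*(r + 3)
(2) = (w)*(w^2 + 5*w + 6) = w*(w + 3)*(w + 2)
(3) = (s + 4)*(s^3 - 3*s^2 - 10*s) = (s - 5)*(s + 4)*(s^2 + 2*s) = s*(s - 5)*(s + 4)*(s + 2)
(4) = (l + 1)*(l^2 - 4) = (l - 2)*(l + 1)*(l + 2)
(5) = (v + 2)*(v + 1)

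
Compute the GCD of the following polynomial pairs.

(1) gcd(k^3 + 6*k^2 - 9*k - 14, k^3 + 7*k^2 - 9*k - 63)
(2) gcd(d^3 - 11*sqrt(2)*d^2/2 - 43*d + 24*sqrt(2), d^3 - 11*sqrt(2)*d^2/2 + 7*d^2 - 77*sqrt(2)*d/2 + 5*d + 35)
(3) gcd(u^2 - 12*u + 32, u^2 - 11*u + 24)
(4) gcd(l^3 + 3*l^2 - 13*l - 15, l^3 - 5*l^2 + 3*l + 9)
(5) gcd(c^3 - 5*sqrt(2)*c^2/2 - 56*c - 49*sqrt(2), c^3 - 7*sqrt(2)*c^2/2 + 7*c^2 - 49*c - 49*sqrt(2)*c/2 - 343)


(1) = gcd((k - 2)*(k + 1)*(k + 7), (k - 3)*(k + 3)*(k + 7)) = k + 7
(2) = gcd((d - 8*sqrt(2))*(d - sqrt(2)/2)*(d + 3*sqrt(2)), (d + 7)*(d - 5*sqrt(2))*(d - sqrt(2)/2)) = d - sqrt(2)/2
(3) = u - 8
(4) = gcd((l - 3)*(l + 1)*(l + 5), (l - 3)^2*(l + 1)) = l^2 - 2*l - 3
(5) = gcd((c - 7*sqrt(2))*(c + sqrt(2))*(c + 7*sqrt(2)/2), (c + 7)*(c - 7*sqrt(2))*(c + 7*sqrt(2)/2)) = c^2 - 7*sqrt(2)*c/2 - 49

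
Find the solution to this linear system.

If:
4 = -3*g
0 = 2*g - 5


Then:
No Solution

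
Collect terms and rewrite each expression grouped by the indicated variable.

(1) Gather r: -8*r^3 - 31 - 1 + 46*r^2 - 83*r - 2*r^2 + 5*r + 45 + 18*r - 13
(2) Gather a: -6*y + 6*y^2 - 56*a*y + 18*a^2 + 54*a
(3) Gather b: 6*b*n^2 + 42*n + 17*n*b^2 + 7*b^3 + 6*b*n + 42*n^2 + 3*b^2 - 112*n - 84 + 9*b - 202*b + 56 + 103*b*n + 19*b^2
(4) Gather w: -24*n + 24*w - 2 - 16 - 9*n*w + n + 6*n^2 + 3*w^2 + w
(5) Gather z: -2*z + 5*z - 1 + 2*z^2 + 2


(1) = -8*r^3 + 44*r^2 - 60*r
(2) = 18*a^2 + a*(54 - 56*y) + 6*y^2 - 6*y
(3) = 7*b^3 + b^2*(17*n + 22) + b*(6*n^2 + 109*n - 193) + 42*n^2 - 70*n - 28
(4) = 6*n^2 - 23*n + 3*w^2 + w*(25 - 9*n) - 18
(5) = 2*z^2 + 3*z + 1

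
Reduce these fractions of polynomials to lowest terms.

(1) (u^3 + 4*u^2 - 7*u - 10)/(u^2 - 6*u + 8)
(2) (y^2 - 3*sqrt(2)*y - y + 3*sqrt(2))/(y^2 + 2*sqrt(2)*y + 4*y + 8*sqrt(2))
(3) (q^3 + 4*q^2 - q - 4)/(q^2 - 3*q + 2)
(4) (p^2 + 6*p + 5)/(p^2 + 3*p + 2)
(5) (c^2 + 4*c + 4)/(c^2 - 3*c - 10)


(1) = (u^2 + 6*u + 5)/(u - 4)
(2) = (y^2 + y*(-3*sqrt(2) - 1) + 3*sqrt(2))/(y^2 + y*(2*sqrt(2) + 4) + 8*sqrt(2))
(3) = (q^2 + 5*q + 4)/(q - 2)
(4) = (p + 5)/(p + 2)
(5) = (c + 2)/(c - 5)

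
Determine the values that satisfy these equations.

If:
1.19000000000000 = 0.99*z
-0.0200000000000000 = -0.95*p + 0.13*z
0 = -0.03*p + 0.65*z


Then:
No Solution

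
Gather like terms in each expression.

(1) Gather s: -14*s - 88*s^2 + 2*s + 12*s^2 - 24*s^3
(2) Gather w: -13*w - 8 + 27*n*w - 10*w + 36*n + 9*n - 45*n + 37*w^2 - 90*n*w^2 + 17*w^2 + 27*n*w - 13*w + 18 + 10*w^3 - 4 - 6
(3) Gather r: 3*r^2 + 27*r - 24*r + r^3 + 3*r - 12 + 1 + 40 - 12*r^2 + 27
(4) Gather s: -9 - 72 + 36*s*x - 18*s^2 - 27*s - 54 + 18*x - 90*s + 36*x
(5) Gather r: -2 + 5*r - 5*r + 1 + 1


(1) = -24*s^3 - 76*s^2 - 12*s
(2) = 10*w^3 + w^2*(54 - 90*n) + w*(54*n - 36)
(3) = r^3 - 9*r^2 + 6*r + 56
(4) = -18*s^2 + s*(36*x - 117) + 54*x - 135
(5) = 0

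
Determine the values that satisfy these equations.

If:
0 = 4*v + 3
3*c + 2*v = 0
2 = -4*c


Then:
No Solution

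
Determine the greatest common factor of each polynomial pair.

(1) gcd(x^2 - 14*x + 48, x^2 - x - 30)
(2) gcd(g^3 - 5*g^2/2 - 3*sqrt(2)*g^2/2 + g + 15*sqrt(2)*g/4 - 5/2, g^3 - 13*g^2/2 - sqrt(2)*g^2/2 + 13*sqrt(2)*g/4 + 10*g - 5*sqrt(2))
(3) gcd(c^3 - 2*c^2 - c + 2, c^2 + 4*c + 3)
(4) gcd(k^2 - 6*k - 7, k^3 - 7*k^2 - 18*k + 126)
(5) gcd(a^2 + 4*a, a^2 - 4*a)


(1) = gcd((x - 8)*(x - 6), (x - 6)*(x + 5)) = x - 6
(2) = g^2 + g*(-5/2 - sqrt(2)/2) + 5*sqrt(2)/4
(3) = c + 1
(4) = k - 7
(5) = a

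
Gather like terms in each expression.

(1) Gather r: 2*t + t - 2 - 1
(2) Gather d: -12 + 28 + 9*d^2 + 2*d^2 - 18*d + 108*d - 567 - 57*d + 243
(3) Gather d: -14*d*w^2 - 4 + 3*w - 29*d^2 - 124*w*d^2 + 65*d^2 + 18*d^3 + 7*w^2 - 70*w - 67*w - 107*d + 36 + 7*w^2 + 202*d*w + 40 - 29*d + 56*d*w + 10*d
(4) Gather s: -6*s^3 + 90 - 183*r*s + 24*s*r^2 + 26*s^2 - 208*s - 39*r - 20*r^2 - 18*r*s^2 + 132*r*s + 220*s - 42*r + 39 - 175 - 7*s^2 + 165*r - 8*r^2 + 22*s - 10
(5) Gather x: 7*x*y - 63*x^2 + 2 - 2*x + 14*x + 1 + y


(1) = 3*t - 3
(2) = 11*d^2 + 33*d - 308
(3) = 18*d^3 + d^2*(36 - 124*w) + d*(-14*w^2 + 258*w - 126) + 14*w^2 - 134*w + 72
(4) = -28*r^2 + 84*r - 6*s^3 + s^2*(19 - 18*r) + s*(24*r^2 - 51*r + 34) - 56
(5) = -63*x^2 + x*(7*y + 12) + y + 3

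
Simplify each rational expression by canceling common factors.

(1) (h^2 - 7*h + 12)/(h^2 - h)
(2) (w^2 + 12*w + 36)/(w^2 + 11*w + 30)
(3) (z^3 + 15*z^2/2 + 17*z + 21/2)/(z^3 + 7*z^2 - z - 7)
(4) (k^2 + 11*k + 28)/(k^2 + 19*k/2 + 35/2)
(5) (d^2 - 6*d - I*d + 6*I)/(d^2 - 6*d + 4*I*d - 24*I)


(1) = (h^2 - 7*h + 12)/(h^2 - h)
(2) = (w + 6)/(w + 5)
(3) = (2*z^2 + 13*z + 21)/(2*z^2 + 12*z - 14)
(4) = (2*k + 8)/(2*k + 5)
(5) = (d - I)/(d + 4*I)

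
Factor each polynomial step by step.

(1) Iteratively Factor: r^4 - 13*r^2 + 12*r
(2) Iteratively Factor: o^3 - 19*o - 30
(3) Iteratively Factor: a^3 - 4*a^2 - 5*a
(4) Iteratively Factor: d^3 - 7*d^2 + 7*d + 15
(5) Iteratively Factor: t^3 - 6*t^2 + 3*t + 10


(1) = (r + 4)*(r^3 - 4*r^2 + 3*r) = r*(r + 4)*(r^2 - 4*r + 3) = r*(r - 3)*(r + 4)*(r - 1)
(2) = (o - 5)*(o^2 + 5*o + 6) = (o - 5)*(o + 2)*(o + 3)
(3) = (a + 1)*(a^2 - 5*a) = a*(a + 1)*(a - 5)
(4) = (d - 5)*(d^2 - 2*d - 3) = (d - 5)*(d + 1)*(d - 3)
(5) = (t - 2)*(t^2 - 4*t - 5) = (t - 2)*(t + 1)*(t - 5)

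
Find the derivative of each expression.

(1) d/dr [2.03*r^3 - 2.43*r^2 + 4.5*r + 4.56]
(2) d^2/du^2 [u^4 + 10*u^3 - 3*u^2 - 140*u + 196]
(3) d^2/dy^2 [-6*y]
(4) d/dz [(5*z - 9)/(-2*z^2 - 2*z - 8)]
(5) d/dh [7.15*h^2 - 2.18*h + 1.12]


(1) = 6.09*r^2 - 4.86*r + 4.5
(2) = 12*u^2 + 60*u - 6
(3) = 0
(4) = (-5*z^2 - 5*z + (2*z + 1)*(5*z - 9) - 20)/(2*(z^2 + z + 4)^2)
(5) = 14.3*h - 2.18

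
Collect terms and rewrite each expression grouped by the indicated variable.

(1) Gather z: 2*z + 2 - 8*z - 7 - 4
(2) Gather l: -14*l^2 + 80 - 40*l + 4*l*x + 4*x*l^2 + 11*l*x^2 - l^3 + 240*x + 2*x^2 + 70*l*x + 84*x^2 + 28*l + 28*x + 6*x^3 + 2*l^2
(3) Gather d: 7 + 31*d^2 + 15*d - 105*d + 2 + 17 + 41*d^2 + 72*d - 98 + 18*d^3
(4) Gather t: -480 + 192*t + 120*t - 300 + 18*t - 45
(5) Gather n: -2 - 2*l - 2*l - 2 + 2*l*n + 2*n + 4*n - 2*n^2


(1) = -6*z - 9
(2) = -l^3 + l^2*(4*x - 12) + l*(11*x^2 + 74*x - 12) + 6*x^3 + 86*x^2 + 268*x + 80
(3) = 18*d^3 + 72*d^2 - 18*d - 72
(4) = 330*t - 825
(5) = -4*l - 2*n^2 + n*(2*l + 6) - 4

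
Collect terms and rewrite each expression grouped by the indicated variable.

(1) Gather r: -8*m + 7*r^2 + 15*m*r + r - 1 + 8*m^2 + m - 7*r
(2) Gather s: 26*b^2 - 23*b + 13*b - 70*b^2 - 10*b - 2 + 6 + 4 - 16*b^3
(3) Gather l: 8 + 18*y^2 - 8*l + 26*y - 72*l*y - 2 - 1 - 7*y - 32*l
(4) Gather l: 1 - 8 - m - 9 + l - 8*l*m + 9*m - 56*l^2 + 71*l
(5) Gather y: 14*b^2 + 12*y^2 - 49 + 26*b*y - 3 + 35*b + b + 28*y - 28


(1) = 8*m^2 - 7*m + 7*r^2 + r*(15*m - 6) - 1
(2) = -16*b^3 - 44*b^2 - 20*b + 8
(3) = l*(-72*y - 40) + 18*y^2 + 19*y + 5
(4) = -56*l^2 + l*(72 - 8*m) + 8*m - 16
(5) = 14*b^2 + 36*b + 12*y^2 + y*(26*b + 28) - 80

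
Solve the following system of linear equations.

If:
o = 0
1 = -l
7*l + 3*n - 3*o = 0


Then:
l = -1
n = 7/3
o = 0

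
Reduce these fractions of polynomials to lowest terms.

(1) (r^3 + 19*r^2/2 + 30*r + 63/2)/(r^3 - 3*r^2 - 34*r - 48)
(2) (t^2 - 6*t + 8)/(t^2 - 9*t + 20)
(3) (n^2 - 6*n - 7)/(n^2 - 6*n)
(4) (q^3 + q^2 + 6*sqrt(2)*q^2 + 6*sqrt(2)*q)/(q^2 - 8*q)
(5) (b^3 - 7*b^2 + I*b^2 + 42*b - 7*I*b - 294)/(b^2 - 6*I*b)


(1) = (2*r^2 + 13*r + 21)/(2*r^2 - 12*r - 32)
(2) = (t - 2)/(t - 5)
(3) = (n^2 - 6*n - 7)/(n^2 - 6*n)
(4) = (q^2 + q*(1 + 6*sqrt(2)) + 6*sqrt(2))/(q - 8)
(5) = (b^2 + b*(-7 + 7*I) - 49*I)/b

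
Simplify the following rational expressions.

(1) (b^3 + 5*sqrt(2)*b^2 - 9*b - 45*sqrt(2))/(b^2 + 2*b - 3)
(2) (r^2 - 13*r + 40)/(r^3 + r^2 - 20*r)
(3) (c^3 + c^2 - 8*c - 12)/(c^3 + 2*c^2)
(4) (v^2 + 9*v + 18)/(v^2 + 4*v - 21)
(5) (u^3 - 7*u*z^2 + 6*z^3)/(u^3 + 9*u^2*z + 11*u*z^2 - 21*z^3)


(1) = (b^2 + b*(-3 + 5*sqrt(2)) - 15*sqrt(2))/(b - 1)
(2) = (r^2 - 13*r + 40)/(r^3 + r^2 - 20*r)
(3) = (c^2 - c - 6)/c^2
(4) = (v^2 + 9*v + 18)/(v^2 + 4*v - 21)
(5) = (u - 2*z)/(u + 7*z)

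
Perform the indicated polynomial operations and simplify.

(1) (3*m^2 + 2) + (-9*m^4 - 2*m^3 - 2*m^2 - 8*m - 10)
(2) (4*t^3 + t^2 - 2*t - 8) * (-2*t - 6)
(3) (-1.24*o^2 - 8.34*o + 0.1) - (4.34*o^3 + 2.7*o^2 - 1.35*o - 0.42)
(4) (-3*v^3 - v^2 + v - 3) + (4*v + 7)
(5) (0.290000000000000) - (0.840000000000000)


(1) = -9*m^4 - 2*m^3 + m^2 - 8*m - 8
(2) = -8*t^4 - 26*t^3 - 2*t^2 + 28*t + 48
(3) = -4.34*o^3 - 3.94*o^2 - 6.99*o + 0.52
(4) = -3*v^3 - v^2 + 5*v + 4
(5) = -0.550000000000000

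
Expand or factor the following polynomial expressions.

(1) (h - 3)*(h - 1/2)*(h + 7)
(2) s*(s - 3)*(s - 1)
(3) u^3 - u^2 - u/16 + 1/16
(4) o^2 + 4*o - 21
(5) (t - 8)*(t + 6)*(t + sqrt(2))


(1) = h^3 + 7*h^2/2 - 23*h + 21/2
(2) = s^3 - 4*s^2 + 3*s
(3) = (u - 1)*(u - 1/4)*(u + 1/4)
(4) = (o - 3)*(o + 7)
(5) = t^3 - 2*t^2 + sqrt(2)*t^2 - 48*t - 2*sqrt(2)*t - 48*sqrt(2)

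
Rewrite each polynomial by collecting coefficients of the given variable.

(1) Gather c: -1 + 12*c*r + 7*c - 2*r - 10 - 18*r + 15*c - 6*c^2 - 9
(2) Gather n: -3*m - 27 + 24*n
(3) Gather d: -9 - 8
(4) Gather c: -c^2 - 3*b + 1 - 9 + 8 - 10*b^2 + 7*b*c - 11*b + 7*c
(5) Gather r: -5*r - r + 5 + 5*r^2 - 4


(1) = -6*c^2 + c*(12*r + 22) - 20*r - 20
(2) = -3*m + 24*n - 27
(3) = -17
(4) = -10*b^2 - 14*b - c^2 + c*(7*b + 7)
(5) = 5*r^2 - 6*r + 1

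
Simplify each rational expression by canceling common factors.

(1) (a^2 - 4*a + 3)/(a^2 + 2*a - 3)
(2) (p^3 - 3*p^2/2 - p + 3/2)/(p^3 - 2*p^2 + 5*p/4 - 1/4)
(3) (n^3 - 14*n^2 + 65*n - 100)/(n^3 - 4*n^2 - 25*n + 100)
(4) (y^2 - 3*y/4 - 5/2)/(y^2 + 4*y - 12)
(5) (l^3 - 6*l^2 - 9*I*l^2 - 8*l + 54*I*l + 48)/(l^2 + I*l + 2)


(1) = (a - 3)/(a + 3)
(2) = (4*p^2 - 2*p - 6)/(4*p^2 - 4*p + 1)
(3) = (n - 5)/(n + 5)
(4) = (4*y + 5)/(4*y + 24)
(5) = (l^2 + l*(-6 - 8*I) + 48*I)/(l + 2*I)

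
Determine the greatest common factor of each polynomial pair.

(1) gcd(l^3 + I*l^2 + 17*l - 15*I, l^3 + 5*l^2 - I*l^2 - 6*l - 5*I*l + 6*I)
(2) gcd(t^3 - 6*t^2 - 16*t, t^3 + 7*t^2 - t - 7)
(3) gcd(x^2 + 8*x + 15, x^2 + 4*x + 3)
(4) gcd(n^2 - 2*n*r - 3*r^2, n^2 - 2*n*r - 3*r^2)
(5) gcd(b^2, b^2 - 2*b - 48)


(1) = l - I
(2) = gcd(t*(t - 8)*(t + 2), (t - 1)*(t + 1)*(t + 7)) = 1
(3) = gcd((x + 3)*(x + 5), (x + 1)*(x + 3)) = x + 3
(4) = gcd((n - 3*r)*(n + r), (n - 3*r)*(n + r)) = -n^2 + 2*n*r + 3*r^2
(5) = gcd(b^2, (b - 8)*(b + 6)) = 1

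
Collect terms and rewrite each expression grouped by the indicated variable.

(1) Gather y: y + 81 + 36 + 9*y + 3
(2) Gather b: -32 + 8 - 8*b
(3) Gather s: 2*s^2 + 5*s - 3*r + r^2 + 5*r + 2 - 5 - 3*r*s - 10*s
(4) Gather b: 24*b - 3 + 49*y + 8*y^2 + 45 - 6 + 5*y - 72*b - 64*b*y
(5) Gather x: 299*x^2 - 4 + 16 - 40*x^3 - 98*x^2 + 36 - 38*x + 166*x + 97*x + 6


(1) = 10*y + 120
(2) = -8*b - 24
(3) = r^2 + 2*r + 2*s^2 + s*(-3*r - 5) - 3
(4) = b*(-64*y - 48) + 8*y^2 + 54*y + 36
(5) = -40*x^3 + 201*x^2 + 225*x + 54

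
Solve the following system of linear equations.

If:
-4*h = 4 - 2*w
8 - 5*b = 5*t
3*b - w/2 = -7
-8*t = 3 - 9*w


Then:
b = -551/310
h = 207/310
t = 1047/310
w = 517/155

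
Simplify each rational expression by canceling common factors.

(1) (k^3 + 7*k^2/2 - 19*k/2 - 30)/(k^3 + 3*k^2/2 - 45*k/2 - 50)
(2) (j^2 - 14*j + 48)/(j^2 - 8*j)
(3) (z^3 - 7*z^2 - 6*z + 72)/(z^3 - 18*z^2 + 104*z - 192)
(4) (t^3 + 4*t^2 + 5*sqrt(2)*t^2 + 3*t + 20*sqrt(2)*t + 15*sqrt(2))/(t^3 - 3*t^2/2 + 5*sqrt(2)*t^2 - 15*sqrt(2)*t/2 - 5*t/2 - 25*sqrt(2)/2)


(1) = (k - 3)/(k - 5)
(2) = (j - 6)/j
(3) = (z + 3)/(z - 8)
(4) = (2*t + 6)/(2*t - 5)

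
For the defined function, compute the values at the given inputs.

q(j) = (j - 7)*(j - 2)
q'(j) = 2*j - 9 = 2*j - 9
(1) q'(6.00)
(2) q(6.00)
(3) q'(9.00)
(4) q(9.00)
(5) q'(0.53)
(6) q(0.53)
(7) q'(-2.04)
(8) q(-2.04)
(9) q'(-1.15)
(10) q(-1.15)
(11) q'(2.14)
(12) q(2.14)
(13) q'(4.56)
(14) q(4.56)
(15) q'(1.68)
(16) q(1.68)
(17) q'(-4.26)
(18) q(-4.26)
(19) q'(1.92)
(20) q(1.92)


(1) = 3.00
(2) = -4.00
(3) = 9.00
(4) = 14.00
(5) = -7.94
(6) = 9.51
(7) = -13.08
(8) = 36.52
(9) = -11.30
(10) = 25.67
(11) = -4.72
(12) = -0.68
(13) = 0.12
(14) = -6.25
(15) = -5.64
(16) = 1.70
(17) = -17.52
(18) = 70.49
(19) = -5.16
(20) = 0.41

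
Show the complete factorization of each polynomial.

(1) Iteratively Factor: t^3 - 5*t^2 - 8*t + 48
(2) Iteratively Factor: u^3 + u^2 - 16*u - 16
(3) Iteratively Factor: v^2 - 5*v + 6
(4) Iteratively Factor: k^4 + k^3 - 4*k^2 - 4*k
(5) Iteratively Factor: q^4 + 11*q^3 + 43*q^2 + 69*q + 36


(1) = (t - 4)*(t^2 - t - 12) = (t - 4)*(t + 3)*(t - 4)
(2) = (u + 1)*(u^2 - 16) = (u + 1)*(u + 4)*(u - 4)
(3) = (v - 2)*(v - 3)
(4) = (k - 2)*(k^3 + 3*k^2 + 2*k) = (k - 2)*(k + 1)*(k^2 + 2*k) = k*(k - 2)*(k + 1)*(k + 2)
(5) = (q + 4)*(q^3 + 7*q^2 + 15*q + 9) = (q + 1)*(q + 4)*(q^2 + 6*q + 9) = (q + 1)*(q + 3)*(q + 4)*(q + 3)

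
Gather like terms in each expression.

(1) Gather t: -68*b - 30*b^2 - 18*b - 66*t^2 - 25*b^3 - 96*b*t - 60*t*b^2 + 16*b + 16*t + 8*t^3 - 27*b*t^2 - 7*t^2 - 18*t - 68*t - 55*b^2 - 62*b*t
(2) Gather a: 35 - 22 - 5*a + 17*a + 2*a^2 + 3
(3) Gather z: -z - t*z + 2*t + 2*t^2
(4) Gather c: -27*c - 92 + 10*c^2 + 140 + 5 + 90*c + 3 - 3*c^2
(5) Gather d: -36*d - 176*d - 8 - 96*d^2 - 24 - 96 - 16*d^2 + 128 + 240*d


(1) = -25*b^3 - 85*b^2 - 70*b + 8*t^3 + t^2*(-27*b - 73) + t*(-60*b^2 - 158*b - 70)
(2) = 2*a^2 + 12*a + 16
(3) = 2*t^2 + 2*t + z*(-t - 1)
(4) = 7*c^2 + 63*c + 56
(5) = -112*d^2 + 28*d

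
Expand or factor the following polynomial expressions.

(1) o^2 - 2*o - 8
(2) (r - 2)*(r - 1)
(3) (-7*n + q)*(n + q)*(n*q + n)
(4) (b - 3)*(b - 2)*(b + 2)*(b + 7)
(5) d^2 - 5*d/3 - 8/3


(1) = (o - 4)*(o + 2)
(2) = r^2 - 3*r + 2
(3) = -7*n^3*q - 7*n^3 - 6*n^2*q^2 - 6*n^2*q + n*q^3 + n*q^2
(4) = b^4 + 4*b^3 - 25*b^2 - 16*b + 84
(5) = (d - 8/3)*(d + 1)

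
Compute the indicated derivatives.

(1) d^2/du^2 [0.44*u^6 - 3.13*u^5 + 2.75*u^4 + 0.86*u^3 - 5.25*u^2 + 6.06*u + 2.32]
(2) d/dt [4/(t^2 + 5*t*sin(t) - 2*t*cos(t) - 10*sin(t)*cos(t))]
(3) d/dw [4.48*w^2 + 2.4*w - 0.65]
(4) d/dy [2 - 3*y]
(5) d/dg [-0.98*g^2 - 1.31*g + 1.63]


(1) = 13.2*u^4 - 62.6*u^3 + 33.0*u^2 + 5.16*u - 10.5
(2) = 4*(-2*t*sin(t) - 5*t*cos(t) - 2*t - 5*sin(t) + 2*cos(t) + 10*cos(2*t))/((t + 5*sin(t))^2*(t - 2*cos(t))^2)
(3) = 8.96*w + 2.4
(4) = -3
(5) = -1.96*g - 1.31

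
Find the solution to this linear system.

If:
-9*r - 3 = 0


Then:
r = -1/3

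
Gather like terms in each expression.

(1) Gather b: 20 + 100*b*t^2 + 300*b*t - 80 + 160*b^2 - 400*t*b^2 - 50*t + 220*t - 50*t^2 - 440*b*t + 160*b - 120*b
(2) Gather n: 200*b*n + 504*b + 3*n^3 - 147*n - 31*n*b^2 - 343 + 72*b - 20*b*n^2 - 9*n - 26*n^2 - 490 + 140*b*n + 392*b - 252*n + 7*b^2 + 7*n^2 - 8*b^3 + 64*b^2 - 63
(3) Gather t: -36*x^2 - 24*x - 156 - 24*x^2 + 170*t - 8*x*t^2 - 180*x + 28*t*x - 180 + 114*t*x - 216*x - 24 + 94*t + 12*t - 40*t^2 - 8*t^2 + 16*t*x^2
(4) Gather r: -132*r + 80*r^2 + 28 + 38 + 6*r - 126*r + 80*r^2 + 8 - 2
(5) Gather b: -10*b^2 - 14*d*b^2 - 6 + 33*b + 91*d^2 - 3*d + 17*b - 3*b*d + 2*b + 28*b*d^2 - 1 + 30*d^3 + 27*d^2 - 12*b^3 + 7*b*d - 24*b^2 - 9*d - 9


(1) = b^2*(160 - 400*t) + b*(100*t^2 - 140*t + 40) - 50*t^2 + 170*t - 60
(2) = -8*b^3 + 71*b^2 + 968*b + 3*n^3 + n^2*(-20*b - 19) + n*(-31*b^2 + 340*b - 408) - 896
(3) = t^2*(-8*x - 48) + t*(16*x^2 + 142*x + 276) - 60*x^2 - 420*x - 360
(4) = 160*r^2 - 252*r + 72
(5) = -12*b^3 + b^2*(-14*d - 34) + b*(28*d^2 + 4*d + 52) + 30*d^3 + 118*d^2 - 12*d - 16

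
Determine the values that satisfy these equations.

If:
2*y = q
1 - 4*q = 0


Then:
q = 1/4
y = 1/8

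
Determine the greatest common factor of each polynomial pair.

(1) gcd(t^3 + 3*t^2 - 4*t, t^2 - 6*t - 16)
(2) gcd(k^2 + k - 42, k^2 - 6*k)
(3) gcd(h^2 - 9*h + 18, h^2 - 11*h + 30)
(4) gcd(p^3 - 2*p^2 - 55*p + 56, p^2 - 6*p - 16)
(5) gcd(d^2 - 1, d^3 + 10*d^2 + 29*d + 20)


(1) = 1
(2) = gcd((k - 6)*(k + 7), k*(k - 6)) = k - 6
(3) = h - 6
(4) = p - 8
(5) = d + 1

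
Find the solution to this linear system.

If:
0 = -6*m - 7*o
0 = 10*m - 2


Then:
m = 1/5
o = -6/35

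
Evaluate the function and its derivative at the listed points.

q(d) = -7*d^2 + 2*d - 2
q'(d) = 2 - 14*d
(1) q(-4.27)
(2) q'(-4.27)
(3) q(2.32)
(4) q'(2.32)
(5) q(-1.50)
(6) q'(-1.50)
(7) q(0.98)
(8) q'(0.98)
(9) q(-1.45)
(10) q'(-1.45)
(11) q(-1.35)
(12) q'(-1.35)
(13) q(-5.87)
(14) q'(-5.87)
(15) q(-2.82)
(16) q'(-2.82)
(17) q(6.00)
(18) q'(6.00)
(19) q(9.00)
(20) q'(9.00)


(1) = -138.17
(2) = 61.78
(3) = -35.04
(4) = -30.48
(5) = -20.75
(6) = 23.00
(7) = -6.76
(8) = -11.72
(9) = -19.62
(10) = 22.30
(11) = -17.46
(12) = 20.90
(13) = -254.94
(14) = 84.18
(15) = -63.31
(16) = 41.48
(17) = -242.00
(18) = -82.00
(19) = -551.00
(20) = -124.00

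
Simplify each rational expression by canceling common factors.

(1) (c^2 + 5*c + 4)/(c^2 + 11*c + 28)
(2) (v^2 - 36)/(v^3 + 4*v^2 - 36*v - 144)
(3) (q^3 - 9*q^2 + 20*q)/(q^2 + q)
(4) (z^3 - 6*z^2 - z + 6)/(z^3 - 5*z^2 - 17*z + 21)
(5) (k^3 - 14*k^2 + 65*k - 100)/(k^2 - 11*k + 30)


(1) = (c + 1)/(c + 7)
(2) = 1/(v + 4)
(3) = (q^2 - 9*q + 20)/(q + 1)
(4) = (z^2 - 5*z - 6)/(z^2 - 4*z - 21)
(5) = (k^2 - 9*k + 20)/(k - 6)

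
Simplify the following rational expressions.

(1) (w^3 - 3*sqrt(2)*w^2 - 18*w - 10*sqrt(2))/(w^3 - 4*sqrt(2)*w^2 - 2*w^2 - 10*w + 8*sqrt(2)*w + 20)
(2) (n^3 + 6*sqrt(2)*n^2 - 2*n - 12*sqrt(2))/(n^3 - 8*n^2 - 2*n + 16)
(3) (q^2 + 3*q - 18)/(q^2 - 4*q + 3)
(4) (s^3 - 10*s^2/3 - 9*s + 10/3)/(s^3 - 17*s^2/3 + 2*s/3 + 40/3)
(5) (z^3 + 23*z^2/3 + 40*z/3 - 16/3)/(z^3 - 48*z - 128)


(1) = (w + sqrt(2))/(w - 2)
(2) = (n + 6*sqrt(2))/(n - 8)
(3) = (q + 6)/(q - 1)
(4) = (3*s^2 + 5*s - 2)/(3*s^2 - 2*s - 8)
(5) = (3*z - 1)/(3*z - 24)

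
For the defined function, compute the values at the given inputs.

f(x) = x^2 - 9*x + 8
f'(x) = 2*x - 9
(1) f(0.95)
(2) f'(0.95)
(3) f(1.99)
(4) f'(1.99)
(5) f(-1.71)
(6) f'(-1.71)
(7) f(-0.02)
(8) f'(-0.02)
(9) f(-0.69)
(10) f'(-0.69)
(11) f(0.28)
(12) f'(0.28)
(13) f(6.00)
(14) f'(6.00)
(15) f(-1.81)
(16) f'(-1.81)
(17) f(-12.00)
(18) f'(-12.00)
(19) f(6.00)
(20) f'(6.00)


(1) = 0.35
(2) = -7.10
(3) = -5.95
(4) = -5.02
(5) = 26.31
(6) = -12.42
(7) = 8.18
(8) = -9.04
(9) = 14.69
(10) = -10.38
(11) = 5.56
(12) = -8.44
(13) = -10.00
(14) = 3.00
(15) = 27.57
(16) = -12.62
(17) = 260.00
(18) = -33.00
(19) = -10.00
(20) = 3.00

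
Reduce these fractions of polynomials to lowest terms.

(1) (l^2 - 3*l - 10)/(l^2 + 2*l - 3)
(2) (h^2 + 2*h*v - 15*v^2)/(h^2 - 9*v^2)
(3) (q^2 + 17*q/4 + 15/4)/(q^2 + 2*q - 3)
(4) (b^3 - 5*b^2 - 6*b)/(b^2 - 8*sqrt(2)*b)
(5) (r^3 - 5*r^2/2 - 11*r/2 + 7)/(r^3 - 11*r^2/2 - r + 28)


(1) = (l^2 - 3*l - 10)/(l^2 + 2*l - 3)
(2) = (h + 5*v)/(h + 3*v)
(3) = (4*q + 5)/(4*q - 4)
(4) = (b^2 - 5*b - 6)/(b - 8*sqrt(2))
(5) = (r - 1)/(r - 4)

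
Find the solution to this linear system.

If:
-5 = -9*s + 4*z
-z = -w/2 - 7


Then:
s = 4*z/9 + 5/9
w = 2*z - 14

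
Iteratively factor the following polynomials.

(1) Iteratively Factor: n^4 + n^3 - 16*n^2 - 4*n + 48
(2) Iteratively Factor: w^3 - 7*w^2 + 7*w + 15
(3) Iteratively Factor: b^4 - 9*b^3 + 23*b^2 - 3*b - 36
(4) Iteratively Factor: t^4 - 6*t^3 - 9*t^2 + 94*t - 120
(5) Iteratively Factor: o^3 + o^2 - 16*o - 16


(1) = (n - 3)*(n^3 + 4*n^2 - 4*n - 16) = (n - 3)*(n + 2)*(n^2 + 2*n - 8) = (n - 3)*(n + 2)*(n + 4)*(n - 2)
(2) = (w - 3)*(w^2 - 4*w - 5) = (w - 5)*(w - 3)*(w + 1)
(3) = (b - 4)*(b^3 - 5*b^2 + 3*b + 9) = (b - 4)*(b - 3)*(b^2 - 2*b - 3) = (b - 4)*(b - 3)*(b + 1)*(b - 3)
(4) = (t - 2)*(t^3 - 4*t^2 - 17*t + 60) = (t - 2)*(t + 4)*(t^2 - 8*t + 15) = (t - 3)*(t - 2)*(t + 4)*(t - 5)
(5) = (o + 4)*(o^2 - 3*o - 4) = (o + 1)*(o + 4)*(o - 4)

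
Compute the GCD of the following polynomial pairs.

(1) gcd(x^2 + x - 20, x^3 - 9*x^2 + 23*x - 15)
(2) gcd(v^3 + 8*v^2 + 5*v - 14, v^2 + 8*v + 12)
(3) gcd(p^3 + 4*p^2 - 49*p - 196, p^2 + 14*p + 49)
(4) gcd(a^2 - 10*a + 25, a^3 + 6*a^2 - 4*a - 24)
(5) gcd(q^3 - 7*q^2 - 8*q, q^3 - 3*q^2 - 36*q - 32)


(1) = 1
(2) = gcd((v - 1)*(v + 2)*(v + 7), (v + 2)*(v + 6)) = v + 2
(3) = gcd((p - 7)*(p + 4)*(p + 7), (p + 7)^2) = p + 7
(4) = 1
(5) = q^2 - 7*q - 8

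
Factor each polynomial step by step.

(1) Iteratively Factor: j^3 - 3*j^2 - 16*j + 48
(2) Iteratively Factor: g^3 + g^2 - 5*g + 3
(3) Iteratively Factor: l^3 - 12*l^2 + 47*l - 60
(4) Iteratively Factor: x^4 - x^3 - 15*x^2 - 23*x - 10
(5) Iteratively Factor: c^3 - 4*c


(1) = (j - 3)*(j^2 - 16) = (j - 4)*(j - 3)*(j + 4)
(2) = (g - 1)*(g^2 + 2*g - 3) = (g - 1)^2*(g + 3)
(3) = (l - 4)*(l^2 - 8*l + 15) = (l - 4)*(l - 3)*(l - 5)
(4) = (x + 1)*(x^3 - 2*x^2 - 13*x - 10) = (x + 1)^2*(x^2 - 3*x - 10) = (x - 5)*(x + 1)^2*(x + 2)
(5) = (c)*(c^2 - 4) = c*(c - 2)*(c + 2)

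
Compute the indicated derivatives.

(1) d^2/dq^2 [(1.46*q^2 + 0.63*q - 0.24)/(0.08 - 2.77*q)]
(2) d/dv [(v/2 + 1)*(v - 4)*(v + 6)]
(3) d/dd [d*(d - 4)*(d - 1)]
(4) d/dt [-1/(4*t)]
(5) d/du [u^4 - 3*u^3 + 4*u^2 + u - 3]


(1) = 3.385088/(21.253933*q^3 - 1.841496*q^2 + 0.053184*q - 0.000512)
(2) = 3*v^2/2 + 4*v - 10
(3) = 3*d^2 - 10*d + 4
(4) = 1/(4*t^2)
(5) = 4*u^3 - 9*u^2 + 8*u + 1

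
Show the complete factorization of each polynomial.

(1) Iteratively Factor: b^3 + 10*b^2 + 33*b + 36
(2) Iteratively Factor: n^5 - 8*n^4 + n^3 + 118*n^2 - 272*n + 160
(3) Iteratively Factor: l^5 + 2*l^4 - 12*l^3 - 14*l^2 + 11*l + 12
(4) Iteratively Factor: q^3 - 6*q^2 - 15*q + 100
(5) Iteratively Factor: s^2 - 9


(1) = (b + 4)*(b^2 + 6*b + 9) = (b + 3)*(b + 4)*(b + 3)
(2) = (n - 2)*(n^4 - 6*n^3 - 11*n^2 + 96*n - 80) = (n - 2)*(n + 4)*(n^3 - 10*n^2 + 29*n - 20) = (n - 5)*(n - 2)*(n + 4)*(n^2 - 5*n + 4) = (n - 5)*(n - 2)*(n - 1)*(n + 4)*(n - 4)
(3) = (l - 3)*(l^4 + 5*l^3 + 3*l^2 - 5*l - 4) = (l - 3)*(l + 1)*(l^3 + 4*l^2 - l - 4) = (l - 3)*(l + 1)^2*(l^2 + 3*l - 4) = (l - 3)*(l - 1)*(l + 1)^2*(l + 4)
(4) = (q - 5)*(q^2 - q - 20) = (q - 5)^2*(q + 4)
(5) = (s - 3)*(s + 3)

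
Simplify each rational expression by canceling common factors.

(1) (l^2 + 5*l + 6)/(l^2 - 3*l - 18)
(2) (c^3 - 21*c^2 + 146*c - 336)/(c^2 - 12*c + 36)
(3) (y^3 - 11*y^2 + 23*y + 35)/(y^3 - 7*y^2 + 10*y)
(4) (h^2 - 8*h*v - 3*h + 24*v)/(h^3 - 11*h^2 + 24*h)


(1) = (l + 2)/(l - 6)
(2) = (c^2 - 15*c + 56)/(c - 6)
(3) = (y^2 - 6*y - 7)/(y^2 - 2*y)
(4) = (h - 8*v)/(h^2 - 8*h)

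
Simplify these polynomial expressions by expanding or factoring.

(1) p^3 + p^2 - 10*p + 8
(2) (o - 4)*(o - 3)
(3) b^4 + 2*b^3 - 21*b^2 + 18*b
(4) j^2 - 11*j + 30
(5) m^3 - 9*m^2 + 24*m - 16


(1) = (p - 2)*(p - 1)*(p + 4)
(2) = o^2 - 7*o + 12
(3) = b*(b - 3)*(b - 1)*(b + 6)
(4) = (j - 6)*(j - 5)
(5) = (m - 4)^2*(m - 1)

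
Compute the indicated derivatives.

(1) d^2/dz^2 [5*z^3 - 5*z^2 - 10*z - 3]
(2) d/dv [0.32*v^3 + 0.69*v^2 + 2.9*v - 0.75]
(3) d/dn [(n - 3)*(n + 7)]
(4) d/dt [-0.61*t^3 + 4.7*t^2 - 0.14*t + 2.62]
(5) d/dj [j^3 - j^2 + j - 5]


(1) = 30*z - 10
(2) = 0.96*v^2 + 1.38*v + 2.9
(3) = 2*n + 4
(4) = -1.83*t^2 + 9.4*t - 0.14
(5) = 3*j^2 - 2*j + 1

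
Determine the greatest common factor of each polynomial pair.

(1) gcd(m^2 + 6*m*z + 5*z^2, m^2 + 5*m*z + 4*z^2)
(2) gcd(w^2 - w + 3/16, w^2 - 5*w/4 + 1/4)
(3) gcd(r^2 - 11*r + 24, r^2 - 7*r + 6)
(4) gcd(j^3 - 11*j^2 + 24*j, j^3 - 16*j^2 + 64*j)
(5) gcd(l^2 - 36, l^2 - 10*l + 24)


(1) = gcd((m + z)*(m + 5*z), (m + z)*(m + 4*z)) = m + z
(2) = w - 1/4
(3) = gcd((r - 8)*(r - 3), (r - 6)*(r - 1)) = 1
(4) = gcd(j*(j - 8)*(j - 3), j*(j - 8)^2) = j^2 - 8*j
(5) = gcd((l - 6)*(l + 6), (l - 6)*(l - 4)) = l - 6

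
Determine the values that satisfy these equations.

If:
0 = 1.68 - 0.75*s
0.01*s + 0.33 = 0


Then:
No Solution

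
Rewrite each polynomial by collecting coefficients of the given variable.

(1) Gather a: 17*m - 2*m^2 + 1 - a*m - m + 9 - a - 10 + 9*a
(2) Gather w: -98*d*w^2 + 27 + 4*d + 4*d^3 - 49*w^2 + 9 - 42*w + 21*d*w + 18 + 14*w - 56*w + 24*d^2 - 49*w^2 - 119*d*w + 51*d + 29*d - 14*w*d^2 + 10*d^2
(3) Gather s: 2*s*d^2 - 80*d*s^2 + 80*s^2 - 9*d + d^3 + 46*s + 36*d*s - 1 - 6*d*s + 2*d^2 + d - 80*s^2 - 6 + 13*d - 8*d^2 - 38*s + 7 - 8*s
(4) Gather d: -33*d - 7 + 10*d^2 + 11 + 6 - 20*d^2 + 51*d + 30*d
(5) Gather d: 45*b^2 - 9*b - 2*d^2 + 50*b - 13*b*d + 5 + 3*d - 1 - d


(1) = a*(8 - m) - 2*m^2 + 16*m
(2) = 4*d^3 + 34*d^2 + 84*d + w^2*(-98*d - 98) + w*(-14*d^2 - 98*d - 84) + 54
(3) = d^3 - 6*d^2 - 80*d*s^2 + 5*d + s*(2*d^2 + 30*d)
(4) = -10*d^2 + 48*d + 10
(5) = 45*b^2 + 41*b - 2*d^2 + d*(2 - 13*b) + 4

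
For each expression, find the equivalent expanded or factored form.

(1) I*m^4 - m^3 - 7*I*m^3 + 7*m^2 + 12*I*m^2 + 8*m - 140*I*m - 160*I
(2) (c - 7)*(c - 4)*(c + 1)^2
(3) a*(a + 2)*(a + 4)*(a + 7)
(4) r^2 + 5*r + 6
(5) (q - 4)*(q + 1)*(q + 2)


(1) = (m - 8)*(m - 4*I)*(m + 5*I)*(I*m + I)
(2) = c^4 - 9*c^3 + 7*c^2 + 45*c + 28
(3) = a^4 + 13*a^3 + 50*a^2 + 56*a
(4) = (r + 2)*(r + 3)
(5) = q^3 - q^2 - 10*q - 8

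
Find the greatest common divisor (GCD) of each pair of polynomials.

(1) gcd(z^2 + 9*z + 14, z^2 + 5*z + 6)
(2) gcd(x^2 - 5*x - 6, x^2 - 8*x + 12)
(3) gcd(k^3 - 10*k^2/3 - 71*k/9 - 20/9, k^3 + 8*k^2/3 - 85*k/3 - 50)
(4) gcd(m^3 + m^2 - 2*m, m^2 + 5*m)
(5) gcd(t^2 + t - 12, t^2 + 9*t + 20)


(1) = gcd((z + 2)*(z + 7), (z + 2)*(z + 3)) = z + 2
(2) = x - 6
(3) = k - 5
(4) = m
(5) = gcd((t - 3)*(t + 4), (t + 4)*(t + 5)) = t + 4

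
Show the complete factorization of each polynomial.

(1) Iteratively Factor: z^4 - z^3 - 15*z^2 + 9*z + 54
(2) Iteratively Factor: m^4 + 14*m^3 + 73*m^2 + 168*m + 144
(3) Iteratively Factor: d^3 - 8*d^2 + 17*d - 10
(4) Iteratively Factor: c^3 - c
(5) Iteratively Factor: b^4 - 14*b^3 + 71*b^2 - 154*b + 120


(1) = (z - 3)*(z^3 + 2*z^2 - 9*z - 18) = (z - 3)^2*(z^2 + 5*z + 6) = (z - 3)^2*(z + 2)*(z + 3)
(2) = (m + 4)*(m^3 + 10*m^2 + 33*m + 36) = (m + 3)*(m + 4)*(m^2 + 7*m + 12) = (m + 3)^2*(m + 4)*(m + 4)
(3) = (d - 5)*(d^2 - 3*d + 2) = (d - 5)*(d - 1)*(d - 2)
(4) = (c + 1)*(c^2 - c) = (c - 1)*(c + 1)*(c)
(5) = (b - 3)*(b^3 - 11*b^2 + 38*b - 40) = (b - 4)*(b - 3)*(b^2 - 7*b + 10) = (b - 5)*(b - 4)*(b - 3)*(b - 2)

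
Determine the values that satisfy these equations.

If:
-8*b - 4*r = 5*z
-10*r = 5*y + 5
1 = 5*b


Then:
b = 1/5
r = -5*z/4 - 2/5
y = 5*z/2 - 1/5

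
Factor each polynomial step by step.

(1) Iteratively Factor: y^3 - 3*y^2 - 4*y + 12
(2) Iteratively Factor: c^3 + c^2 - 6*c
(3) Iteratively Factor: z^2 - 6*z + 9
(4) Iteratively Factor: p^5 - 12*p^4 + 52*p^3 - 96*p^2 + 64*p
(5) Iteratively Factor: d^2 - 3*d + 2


(1) = (y - 3)*(y^2 - 4) = (y - 3)*(y - 2)*(y + 2)
(2) = (c - 2)*(c^2 + 3*c) = c*(c - 2)*(c + 3)
(3) = (z - 3)*(z - 3)
(4) = (p - 4)*(p^4 - 8*p^3 + 20*p^2 - 16*p) = (p - 4)*(p - 2)*(p^3 - 6*p^2 + 8*p) = (p - 4)*(p - 2)^2*(p^2 - 4*p) = p*(p - 4)*(p - 2)^2*(p - 4)
(5) = (d - 2)*(d - 1)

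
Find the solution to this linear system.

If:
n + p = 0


Then:
n = -p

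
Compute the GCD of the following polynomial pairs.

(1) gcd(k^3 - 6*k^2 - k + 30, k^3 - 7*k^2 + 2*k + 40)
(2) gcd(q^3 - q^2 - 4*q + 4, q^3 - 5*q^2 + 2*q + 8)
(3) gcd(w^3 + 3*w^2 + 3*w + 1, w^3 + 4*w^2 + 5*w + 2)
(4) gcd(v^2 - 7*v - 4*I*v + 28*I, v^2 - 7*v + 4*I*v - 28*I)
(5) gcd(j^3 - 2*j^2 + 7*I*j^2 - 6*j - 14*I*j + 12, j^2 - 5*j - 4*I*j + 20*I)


(1) = k^2 - 3*k - 10
(2) = gcd((q - 2)*(q - 1)*(q + 2), (q - 4)*(q - 2)*(q + 1)) = q - 2
(3) = gcd((w + 1)^3, (w + 1)^2*(w + 2)) = w^2 + 2*w + 1
(4) = gcd((v - 7)*(v - 4*I), (v - 7)*(v + 4*I)) = v - 7
(5) = gcd((j - 2)*(j + I)*(j + 6*I), (j - 5)*(j - 4*I)) = 1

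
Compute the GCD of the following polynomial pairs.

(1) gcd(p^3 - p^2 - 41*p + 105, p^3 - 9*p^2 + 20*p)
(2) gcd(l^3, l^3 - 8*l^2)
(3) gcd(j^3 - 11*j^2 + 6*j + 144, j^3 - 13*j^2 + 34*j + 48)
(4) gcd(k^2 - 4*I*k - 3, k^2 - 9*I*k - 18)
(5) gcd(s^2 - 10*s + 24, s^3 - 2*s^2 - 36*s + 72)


(1) = p - 5
(2) = l^2
(3) = j^2 - 14*j + 48
(4) = gcd((k - 3*I)*(k - I), (k - 6*I)*(k - 3*I)) = k - 3*I
(5) = s - 6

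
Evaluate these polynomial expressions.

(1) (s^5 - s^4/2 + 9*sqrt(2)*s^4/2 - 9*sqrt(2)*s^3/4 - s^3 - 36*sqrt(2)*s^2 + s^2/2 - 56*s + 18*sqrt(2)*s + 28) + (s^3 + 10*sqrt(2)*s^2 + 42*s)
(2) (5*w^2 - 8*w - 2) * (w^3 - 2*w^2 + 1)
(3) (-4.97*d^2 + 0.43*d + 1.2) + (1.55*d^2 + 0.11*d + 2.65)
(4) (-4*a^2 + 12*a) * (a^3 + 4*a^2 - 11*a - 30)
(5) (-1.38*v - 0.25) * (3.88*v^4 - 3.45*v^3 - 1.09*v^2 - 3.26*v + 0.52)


(1) = s^5 - s^4/2 + 9*sqrt(2)*s^4/2 - 9*sqrt(2)*s^3/4 - 26*sqrt(2)*s^2 + s^2/2 - 14*s + 18*sqrt(2)*s + 28
(2) = 5*w^5 - 18*w^4 + 14*w^3 + 9*w^2 - 8*w - 2
(3) = -3.42*d^2 + 0.54*d + 3.85
(4) = -4*a^5 - 4*a^4 + 92*a^3 - 12*a^2 - 360*a
(5) = -5.3544*v^5 + 3.791*v^4 + 2.3667*v^3 + 4.7713*v^2 + 0.0974*v - 0.13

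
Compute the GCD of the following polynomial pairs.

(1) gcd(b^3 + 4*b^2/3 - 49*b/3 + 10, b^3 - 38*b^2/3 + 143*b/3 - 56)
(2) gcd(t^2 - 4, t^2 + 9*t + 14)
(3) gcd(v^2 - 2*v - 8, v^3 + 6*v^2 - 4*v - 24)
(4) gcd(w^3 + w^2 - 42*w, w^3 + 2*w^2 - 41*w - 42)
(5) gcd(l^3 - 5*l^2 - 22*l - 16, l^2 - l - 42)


(1) = b - 3
(2) = gcd((t - 2)*(t + 2), (t + 2)*(t + 7)) = t + 2
(3) = v + 2
(4) = w^2 + w - 42
(5) = gcd((l - 8)*(l + 1)*(l + 2), (l - 7)*(l + 6)) = 1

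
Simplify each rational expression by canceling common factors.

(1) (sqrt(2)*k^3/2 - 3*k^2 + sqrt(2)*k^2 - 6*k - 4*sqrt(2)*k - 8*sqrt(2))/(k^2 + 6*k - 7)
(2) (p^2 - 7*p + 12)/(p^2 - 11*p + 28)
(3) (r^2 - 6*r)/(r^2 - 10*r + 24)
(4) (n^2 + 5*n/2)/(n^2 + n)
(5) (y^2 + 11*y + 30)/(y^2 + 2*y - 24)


(1) = (sqrt(2)*k^3 + k^2*(-6 + 2*sqrt(2)) + k*(-12 - 8*sqrt(2)) - 16*sqrt(2))/(2*k^2 + 12*k - 14)
(2) = (p - 3)/(p - 7)
(3) = r/(r - 4)
(4) = (2*n + 5)/(2*n + 2)
(5) = (y + 5)/(y - 4)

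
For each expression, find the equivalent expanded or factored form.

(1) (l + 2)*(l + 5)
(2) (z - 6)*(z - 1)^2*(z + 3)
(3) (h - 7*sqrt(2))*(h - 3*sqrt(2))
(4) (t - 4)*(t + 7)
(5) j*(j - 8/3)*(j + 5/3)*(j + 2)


(1) = l^2 + 7*l + 10
(2) = z^4 - 5*z^3 - 11*z^2 + 33*z - 18
(3) = h^2 - 10*sqrt(2)*h + 42
(4) = t^2 + 3*t - 28
(5) = j^4 + j^3 - 58*j^2/9 - 80*j/9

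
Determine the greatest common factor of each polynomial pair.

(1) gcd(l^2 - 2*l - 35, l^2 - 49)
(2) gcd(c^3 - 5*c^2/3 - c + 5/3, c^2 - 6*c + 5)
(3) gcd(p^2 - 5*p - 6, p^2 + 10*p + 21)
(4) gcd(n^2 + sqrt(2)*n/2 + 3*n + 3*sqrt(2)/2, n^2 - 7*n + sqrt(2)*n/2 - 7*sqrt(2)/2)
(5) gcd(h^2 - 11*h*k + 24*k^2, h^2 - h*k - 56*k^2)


(1) = l - 7
(2) = c - 1
(3) = 1
(4) = gcd((n + 3)*(n + sqrt(2)/2), (n - 7)*(n + sqrt(2)/2)) = n + sqrt(2)/2
(5) = h - 8*k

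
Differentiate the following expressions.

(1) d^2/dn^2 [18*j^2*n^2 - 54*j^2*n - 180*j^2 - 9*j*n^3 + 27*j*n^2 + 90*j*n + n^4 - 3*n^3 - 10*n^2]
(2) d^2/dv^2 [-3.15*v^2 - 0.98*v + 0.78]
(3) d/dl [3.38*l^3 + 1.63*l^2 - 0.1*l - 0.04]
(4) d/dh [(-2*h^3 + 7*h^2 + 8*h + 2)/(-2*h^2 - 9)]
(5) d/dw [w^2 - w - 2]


(1) = 36*j^2 - 54*j*n + 54*j + 12*n^2 - 18*n - 20
(2) = -6.30000000000000
(3) = 10.14*l^2 + 3.26*l - 0.1
(4) = 2*(2*h^4 + 35*h^2 - 59*h - 36)/(4*h^4 + 36*h^2 + 81)
(5) = 2*w - 1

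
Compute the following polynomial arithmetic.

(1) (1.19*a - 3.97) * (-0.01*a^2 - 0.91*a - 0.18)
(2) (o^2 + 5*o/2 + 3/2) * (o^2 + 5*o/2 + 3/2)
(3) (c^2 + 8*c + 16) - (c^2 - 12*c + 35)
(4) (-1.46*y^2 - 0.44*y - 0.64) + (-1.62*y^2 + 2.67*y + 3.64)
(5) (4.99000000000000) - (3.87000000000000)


(1) = -0.0119*a^3 - 1.0432*a^2 + 3.3985*a + 0.7146
(2) = o^4 + 5*o^3 + 37*o^2/4 + 15*o/2 + 9/4
(3) = 20*c - 19
(4) = -3.08*y^2 + 2.23*y + 3.0
(5) = 1.12000000000000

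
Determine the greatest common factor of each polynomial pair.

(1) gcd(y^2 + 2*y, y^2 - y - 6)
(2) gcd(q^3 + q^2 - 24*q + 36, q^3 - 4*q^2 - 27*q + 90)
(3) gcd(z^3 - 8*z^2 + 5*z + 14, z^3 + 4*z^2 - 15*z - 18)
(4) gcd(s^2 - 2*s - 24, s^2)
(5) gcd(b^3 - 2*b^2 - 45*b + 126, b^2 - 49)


(1) = gcd(y*(y + 2), (y - 3)*(y + 2)) = y + 2
(2) = gcd((q - 3)*(q - 2)*(q + 6), (q - 6)*(q - 3)*(q + 5)) = q - 3
(3) = gcd((z - 7)*(z - 2)*(z + 1), (z - 3)*(z + 1)*(z + 6)) = z + 1
(4) = gcd((s - 6)*(s + 4), s^2) = 1
(5) = b + 7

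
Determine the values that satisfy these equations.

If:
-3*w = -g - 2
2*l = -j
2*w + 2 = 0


Then:
g = -5
j = -2*l
w = -1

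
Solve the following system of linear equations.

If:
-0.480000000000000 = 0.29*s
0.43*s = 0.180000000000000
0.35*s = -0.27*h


Then:
No Solution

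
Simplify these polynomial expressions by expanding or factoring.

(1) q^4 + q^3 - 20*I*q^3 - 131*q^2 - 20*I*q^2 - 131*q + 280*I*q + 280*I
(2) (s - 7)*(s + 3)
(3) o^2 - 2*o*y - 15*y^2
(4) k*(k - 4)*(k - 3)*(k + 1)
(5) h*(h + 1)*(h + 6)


(1) = (q + 1)*(q - 8*I)*(q - 7*I)*(q - 5*I)
(2) = s^2 - 4*s - 21
(3) = (o - 5*y)*(o + 3*y)
(4) = k^4 - 6*k^3 + 5*k^2 + 12*k
(5) = h^3 + 7*h^2 + 6*h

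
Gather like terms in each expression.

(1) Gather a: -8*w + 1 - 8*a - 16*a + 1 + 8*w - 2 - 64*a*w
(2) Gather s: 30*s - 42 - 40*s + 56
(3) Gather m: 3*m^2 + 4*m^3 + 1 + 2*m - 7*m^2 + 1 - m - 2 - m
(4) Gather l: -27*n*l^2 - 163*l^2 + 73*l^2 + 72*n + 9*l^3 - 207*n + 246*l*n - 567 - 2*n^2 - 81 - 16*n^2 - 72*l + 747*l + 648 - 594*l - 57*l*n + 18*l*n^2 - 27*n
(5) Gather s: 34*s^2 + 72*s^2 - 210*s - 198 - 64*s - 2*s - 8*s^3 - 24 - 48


(1) = a*(-64*w - 24)
(2) = 14 - 10*s
(3) = 4*m^3 - 4*m^2
(4) = 9*l^3 + l^2*(-27*n - 90) + l*(18*n^2 + 189*n + 81) - 18*n^2 - 162*n
(5) = -8*s^3 + 106*s^2 - 276*s - 270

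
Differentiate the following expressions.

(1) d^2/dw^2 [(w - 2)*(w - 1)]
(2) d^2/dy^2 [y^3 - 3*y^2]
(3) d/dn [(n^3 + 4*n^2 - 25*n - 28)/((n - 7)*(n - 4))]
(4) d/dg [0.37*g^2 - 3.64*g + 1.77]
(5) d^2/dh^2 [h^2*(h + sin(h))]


(1) = 2
(2) = 6*y - 6
(3) = (n^2 - 14*n - 63)/(n^2 - 14*n + 49)
(4) = 0.74*g - 3.64
(5) = -h^2*sin(h) + 4*h*cos(h) + 6*h + 2*sin(h)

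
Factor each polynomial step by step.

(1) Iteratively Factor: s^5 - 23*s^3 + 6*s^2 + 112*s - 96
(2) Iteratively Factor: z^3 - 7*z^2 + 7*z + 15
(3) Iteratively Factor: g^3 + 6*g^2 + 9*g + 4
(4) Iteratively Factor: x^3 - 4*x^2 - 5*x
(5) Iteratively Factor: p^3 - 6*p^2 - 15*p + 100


(1) = (s + 3)*(s^4 - 3*s^3 - 14*s^2 + 48*s - 32) = (s - 2)*(s + 3)*(s^3 - s^2 - 16*s + 16) = (s - 2)*(s + 3)*(s + 4)*(s^2 - 5*s + 4) = (s - 2)*(s - 1)*(s + 3)*(s + 4)*(s - 4)
(2) = (z + 1)*(z^2 - 8*z + 15) = (z - 5)*(z + 1)*(z - 3)
(3) = (g + 4)*(g^2 + 2*g + 1) = (g + 1)*(g + 4)*(g + 1)
(4) = (x - 5)*(x^2 + x) = (x - 5)*(x + 1)*(x)
(5) = (p - 5)*(p^2 - p - 20) = (p - 5)^2*(p + 4)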